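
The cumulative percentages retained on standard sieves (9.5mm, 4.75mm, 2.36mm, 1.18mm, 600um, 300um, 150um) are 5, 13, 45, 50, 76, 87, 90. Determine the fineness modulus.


FM = sum(cumulative % retained) / 100
= 366 / 100
= 3.66

3.66


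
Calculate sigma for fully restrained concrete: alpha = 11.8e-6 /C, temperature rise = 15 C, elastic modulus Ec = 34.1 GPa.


sigma = alpha * dT * Ec
= 11.8e-6 * 15 * 34.1 * 1000
= 6.036 MPa

6.036


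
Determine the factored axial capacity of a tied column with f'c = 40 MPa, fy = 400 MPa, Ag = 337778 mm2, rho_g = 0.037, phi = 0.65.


Ast = rho * Ag = 0.037 * 337778 = 12497.786 mm2
phi*Pn = 0.65 * 0.80 * (0.85 * 40 * (337778 - 12497.786) + 400 * 12497.786) / 1000
= 8350.49 kN

8350.49


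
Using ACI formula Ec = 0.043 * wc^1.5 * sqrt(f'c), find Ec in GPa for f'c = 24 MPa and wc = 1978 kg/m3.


Ec = 0.043 * 1978^1.5 * sqrt(24) / 1000
= 18.53 GPa

18.53


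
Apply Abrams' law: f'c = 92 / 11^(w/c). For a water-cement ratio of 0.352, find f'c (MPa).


f'c = 92 / 11^0.352
= 92 / 2.326
= 39.56 MPa

39.56


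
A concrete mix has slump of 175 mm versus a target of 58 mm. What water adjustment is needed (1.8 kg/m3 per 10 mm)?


Difference = 58 - 175 = -117 mm
Water adjustment = -117 * 1.8 / 10 = -21.1 kg/m3

-21.1


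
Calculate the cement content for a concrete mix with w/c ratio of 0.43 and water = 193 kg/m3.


Cement = water / (w/c)
= 193 / 0.43
= 448.8 kg/m3

448.8


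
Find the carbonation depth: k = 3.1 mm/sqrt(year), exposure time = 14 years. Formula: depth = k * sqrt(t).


depth = k * sqrt(t)
= 3.1 * sqrt(14)
= 11.6 mm

11.6


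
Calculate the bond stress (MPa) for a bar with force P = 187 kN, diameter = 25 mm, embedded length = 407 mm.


u = P / (pi * db * ld)
= 187 * 1000 / (pi * 25 * 407)
= 5.85 MPa

5.85


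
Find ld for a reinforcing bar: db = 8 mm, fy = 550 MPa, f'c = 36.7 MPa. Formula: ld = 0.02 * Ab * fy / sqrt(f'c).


Ab = pi * 8^2 / 4 = 50.265 mm2
ld = 0.02 * 50.265 * 550 / sqrt(36.7)
= 91.3 mm

91.3


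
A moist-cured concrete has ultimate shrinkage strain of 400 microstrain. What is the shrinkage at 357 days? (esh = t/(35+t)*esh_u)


esh(357) = 357 / (35 + 357) * 400
= 357 / 392 * 400
= 364.3 microstrain

364.3


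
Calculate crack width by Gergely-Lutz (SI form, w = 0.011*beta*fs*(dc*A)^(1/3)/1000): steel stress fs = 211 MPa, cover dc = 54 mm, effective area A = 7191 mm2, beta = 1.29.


w = 0.011 * beta * fs * (dc * A)^(1/3) / 1000
= 0.011 * 1.29 * 211 * (54 * 7191)^(1/3) / 1000
= 0.218 mm

0.218


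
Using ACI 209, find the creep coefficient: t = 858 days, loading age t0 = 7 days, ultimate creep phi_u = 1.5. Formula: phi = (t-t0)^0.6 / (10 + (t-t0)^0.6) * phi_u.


dt = 858 - 7 = 851
phi = 851^0.6 / (10 + 851^0.6) * 1.5
= 1.277

1.277


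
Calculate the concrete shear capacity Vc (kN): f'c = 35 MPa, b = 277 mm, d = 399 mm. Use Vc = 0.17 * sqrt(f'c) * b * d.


Vc = 0.17 * sqrt(35) * 277 * 399 / 1000
= 111.16 kN

111.16


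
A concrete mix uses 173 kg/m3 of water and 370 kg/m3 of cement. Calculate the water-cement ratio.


w/c = water / cement
w/c = 173 / 370 = 0.468

0.468


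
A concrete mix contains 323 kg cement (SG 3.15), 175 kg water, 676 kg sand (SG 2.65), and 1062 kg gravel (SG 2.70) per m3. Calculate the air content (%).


Vol cement = 323 / (3.15 * 1000) = 0.10254 m3
Vol water = 175 / 1000 = 0.175 m3
Vol sand = 676 / (2.65 * 1000) = 0.255094 m3
Vol gravel = 1062 / (2.70 * 1000) = 0.393333 m3
Total solid + water volume = 0.925967 m3
Air = (1 - 0.925967) * 100 = 7.4%

7.4


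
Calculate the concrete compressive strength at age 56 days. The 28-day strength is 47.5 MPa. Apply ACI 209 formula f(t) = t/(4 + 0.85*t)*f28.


f(56) = 56 / (4 + 0.85 * 56) * 47.5
= 56 / 51.6 * 47.5
= 51.55 MPa

51.55


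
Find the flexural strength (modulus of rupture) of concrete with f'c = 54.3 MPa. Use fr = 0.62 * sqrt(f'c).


fr = 0.62 * sqrt(54.3)
= 4.569 MPa

4.569


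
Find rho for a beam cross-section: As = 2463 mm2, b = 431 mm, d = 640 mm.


rho = As / (b * d)
= 2463 / (431 * 640)
= 0.0089

0.0089


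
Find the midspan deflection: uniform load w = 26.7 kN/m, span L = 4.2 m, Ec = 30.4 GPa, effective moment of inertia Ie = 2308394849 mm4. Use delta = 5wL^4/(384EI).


Convert: L = 4.2 m = 4200 mm, Ec = 30.4 GPa = 30400 MPa
delta = 5 * 26.7 * 4200^4 / (384 * 30400 * 2308394849)
= 1.54 mm

1.54


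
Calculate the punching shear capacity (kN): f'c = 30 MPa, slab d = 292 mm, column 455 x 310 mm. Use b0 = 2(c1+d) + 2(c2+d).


b0 = 2*(455 + 292) + 2*(310 + 292) = 2698 mm
Vc = 0.33 * sqrt(30) * 2698 * 292 / 1000
= 1423.97 kN

1423.97


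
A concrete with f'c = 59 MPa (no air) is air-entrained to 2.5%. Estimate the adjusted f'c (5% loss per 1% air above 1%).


Strength loss = (2.5 - 1) * 5 = 7.5%
f'c = 59 * (1 - 7.5/100)
= 54.58 MPa

54.58


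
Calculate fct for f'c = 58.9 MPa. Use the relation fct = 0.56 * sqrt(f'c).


fct = 0.56 * sqrt(58.9)
= 0.56 * 7.675
= 4.298 MPa

4.298


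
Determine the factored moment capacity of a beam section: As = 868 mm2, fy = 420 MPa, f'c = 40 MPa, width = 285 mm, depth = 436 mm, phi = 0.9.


a = As * fy / (0.85 * f'c * b)
= 868 * 420 / (0.85 * 40 * 285)
= 37.6223 mm
Mn = As * fy * (d - a/2) / 10^6
= 152.0904 kN-m
phi*Mn = 0.9 * 152.0904 = 136.88 kN-m

136.88


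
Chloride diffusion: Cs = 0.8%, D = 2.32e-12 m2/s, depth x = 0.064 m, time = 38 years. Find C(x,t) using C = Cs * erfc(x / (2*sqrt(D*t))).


t_seconds = 38 * 365.25 * 24 * 3600 = 1199188800.0 s
arg = 0.064 / (2 * sqrt(2.32e-12 * 1199188800.0))
= 0.6067
erfc(0.6067) = 0.3909
C = 0.8 * 0.3909 = 0.3127%

0.3127


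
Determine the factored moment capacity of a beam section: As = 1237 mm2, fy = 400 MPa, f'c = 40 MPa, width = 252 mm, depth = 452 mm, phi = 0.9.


a = As * fy / (0.85 * f'c * b)
= 1237 * 400 / (0.85 * 40 * 252)
= 57.7498 mm
Mn = As * fy * (d - a/2) / 10^6
= 209.3623 kN-m
phi*Mn = 0.9 * 209.3623 = 188.43 kN-m

188.43


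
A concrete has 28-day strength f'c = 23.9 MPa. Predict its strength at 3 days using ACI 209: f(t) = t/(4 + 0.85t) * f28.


f(3) = 3 / (4 + 0.85 * 3) * 23.9
= 3 / 6.55 * 23.9
= 10.95 MPa

10.95


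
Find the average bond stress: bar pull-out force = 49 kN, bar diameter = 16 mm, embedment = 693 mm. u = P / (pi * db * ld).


u = P / (pi * db * ld)
= 49 * 1000 / (pi * 16 * 693)
= 1.407 MPa

1.407


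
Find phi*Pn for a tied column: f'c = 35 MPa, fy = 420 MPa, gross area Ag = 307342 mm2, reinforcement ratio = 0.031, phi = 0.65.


Ast = rho * Ag = 0.031 * 307342 = 9527.602 mm2
phi*Pn = 0.65 * 0.80 * (0.85 * 35 * (307342 - 9527.602) + 420 * 9527.602) / 1000
= 6688.02 kN

6688.02


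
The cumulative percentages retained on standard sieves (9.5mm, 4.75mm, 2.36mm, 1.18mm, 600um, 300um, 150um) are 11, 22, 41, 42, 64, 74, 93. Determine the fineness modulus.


FM = sum(cumulative % retained) / 100
= 347 / 100
= 3.47

3.47


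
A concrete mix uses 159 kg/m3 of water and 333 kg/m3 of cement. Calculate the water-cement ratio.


w/c = water / cement
w/c = 159 / 333 = 0.477

0.477


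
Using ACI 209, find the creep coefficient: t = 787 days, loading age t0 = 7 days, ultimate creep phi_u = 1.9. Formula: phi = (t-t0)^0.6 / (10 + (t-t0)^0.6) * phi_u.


dt = 787 - 7 = 780
phi = 780^0.6 / (10 + 780^0.6) * 1.9
= 1.605

1.605


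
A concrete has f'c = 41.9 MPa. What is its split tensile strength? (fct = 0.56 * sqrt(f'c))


fct = 0.56 * sqrt(41.9)
= 0.56 * 6.473
= 3.625 MPa

3.625


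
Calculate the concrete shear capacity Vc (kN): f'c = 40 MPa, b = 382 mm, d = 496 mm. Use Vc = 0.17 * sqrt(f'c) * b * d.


Vc = 0.17 * sqrt(40) * 382 * 496 / 1000
= 203.72 kN

203.72


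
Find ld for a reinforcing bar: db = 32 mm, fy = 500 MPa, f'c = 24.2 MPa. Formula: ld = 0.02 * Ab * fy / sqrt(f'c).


Ab = pi * 32^2 / 4 = 804.248 mm2
ld = 0.02 * 804.248 * 500 / sqrt(24.2)
= 1634.9 mm

1634.9


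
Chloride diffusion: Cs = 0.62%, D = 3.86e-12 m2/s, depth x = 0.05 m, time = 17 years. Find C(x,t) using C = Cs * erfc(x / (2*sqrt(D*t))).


t_seconds = 17 * 365.25 * 24 * 3600 = 536479200.0 s
arg = 0.05 / (2 * sqrt(3.86e-12 * 536479200.0))
= 0.5494
erfc(0.5494) = 0.4372
C = 0.62 * 0.4372 = 0.2711%

0.2711


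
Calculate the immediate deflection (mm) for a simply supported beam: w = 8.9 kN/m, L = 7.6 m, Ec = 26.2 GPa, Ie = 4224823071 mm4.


Convert: L = 7.6 m = 7600 mm, Ec = 26.2 GPa = 26200 MPa
delta = 5 * 8.9 * 7600^4 / (384 * 26200 * 4224823071)
= 3.49 mm

3.49


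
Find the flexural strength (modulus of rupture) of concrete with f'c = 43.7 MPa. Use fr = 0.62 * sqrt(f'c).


fr = 0.62 * sqrt(43.7)
= 4.099 MPa

4.099


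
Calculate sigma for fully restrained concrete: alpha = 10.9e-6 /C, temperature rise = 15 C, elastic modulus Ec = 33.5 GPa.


sigma = alpha * dT * Ec
= 10.9e-6 * 15 * 33.5 * 1000
= 5.477 MPa

5.477


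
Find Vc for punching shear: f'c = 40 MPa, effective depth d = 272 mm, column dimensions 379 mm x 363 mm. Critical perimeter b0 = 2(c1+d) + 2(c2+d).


b0 = 2*(379 + 272) + 2*(363 + 272) = 2572 mm
Vc = 0.33 * sqrt(40) * 2572 * 272 / 1000
= 1460.1 kN

1460.1


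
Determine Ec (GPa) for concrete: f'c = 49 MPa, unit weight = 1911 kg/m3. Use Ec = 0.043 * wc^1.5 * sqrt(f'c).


Ec = 0.043 * 1911^1.5 * sqrt(49) / 1000
= 25.15 GPa

25.15


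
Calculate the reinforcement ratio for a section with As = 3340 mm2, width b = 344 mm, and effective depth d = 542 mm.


rho = As / (b * d)
= 3340 / (344 * 542)
= 0.0179

0.0179


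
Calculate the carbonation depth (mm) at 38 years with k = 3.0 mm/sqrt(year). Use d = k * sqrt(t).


depth = k * sqrt(t)
= 3.0 * sqrt(38)
= 18.49 mm

18.49


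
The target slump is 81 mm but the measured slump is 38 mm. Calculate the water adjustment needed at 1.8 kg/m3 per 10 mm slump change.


Difference = 81 - 38 = 43 mm
Water adjustment = 43 * 1.8 / 10 = 7.7 kg/m3

7.7


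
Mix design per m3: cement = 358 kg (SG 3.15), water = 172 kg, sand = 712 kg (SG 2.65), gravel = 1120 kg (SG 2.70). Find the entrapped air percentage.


Vol cement = 358 / (3.15 * 1000) = 0.113651 m3
Vol water = 172 / 1000 = 0.172 m3
Vol sand = 712 / (2.65 * 1000) = 0.268679 m3
Vol gravel = 1120 / (2.70 * 1000) = 0.414815 m3
Total solid + water volume = 0.969145 m3
Air = (1 - 0.969145) * 100 = 3.09%

3.09


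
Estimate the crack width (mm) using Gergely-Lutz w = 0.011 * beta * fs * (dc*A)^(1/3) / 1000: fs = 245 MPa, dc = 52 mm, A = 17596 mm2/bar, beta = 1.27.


w = 0.011 * beta * fs * (dc * A)^(1/3) / 1000
= 0.011 * 1.27 * 245 * (52 * 17596)^(1/3) / 1000
= 0.332 mm

0.332


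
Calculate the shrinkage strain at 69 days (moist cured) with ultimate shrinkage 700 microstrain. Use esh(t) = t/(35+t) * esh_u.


esh(69) = 69 / (35 + 69) * 700
= 69 / 104 * 700
= 464.4 microstrain

464.4


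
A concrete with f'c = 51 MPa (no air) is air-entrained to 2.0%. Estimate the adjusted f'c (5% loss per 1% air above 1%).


Strength loss = (2.0 - 1) * 5 = 5.0%
f'c = 51 * (1 - 5.0/100)
= 48.45 MPa

48.45


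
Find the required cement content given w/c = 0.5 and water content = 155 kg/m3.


Cement = water / (w/c)
= 155 / 0.5
= 310.0 kg/m3

310.0


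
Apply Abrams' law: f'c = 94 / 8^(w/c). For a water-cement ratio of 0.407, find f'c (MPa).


f'c = 94 / 8^0.407
= 94 / 2.331
= 40.32 MPa

40.32


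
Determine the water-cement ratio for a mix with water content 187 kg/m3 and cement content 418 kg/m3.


w/c = water / cement
w/c = 187 / 418 = 0.447

0.447


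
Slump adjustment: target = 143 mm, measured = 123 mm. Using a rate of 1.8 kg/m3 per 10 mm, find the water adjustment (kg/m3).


Difference = 143 - 123 = 20 mm
Water adjustment = 20 * 1.8 / 10 = 3.6 kg/m3

3.6


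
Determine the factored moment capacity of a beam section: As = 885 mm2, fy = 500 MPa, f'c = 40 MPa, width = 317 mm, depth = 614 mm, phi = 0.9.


a = As * fy / (0.85 * f'c * b)
= 885 * 500 / (0.85 * 40 * 317)
= 41.0559 mm
Mn = As * fy * (d - a/2) / 10^6
= 262.6114 kN-m
phi*Mn = 0.9 * 262.6114 = 236.35 kN-m

236.35


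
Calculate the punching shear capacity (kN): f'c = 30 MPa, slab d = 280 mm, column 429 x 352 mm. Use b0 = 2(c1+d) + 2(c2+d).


b0 = 2*(429 + 280) + 2*(352 + 280) = 2682 mm
Vc = 0.33 * sqrt(30) * 2682 * 280 / 1000
= 1357.35 kN

1357.35


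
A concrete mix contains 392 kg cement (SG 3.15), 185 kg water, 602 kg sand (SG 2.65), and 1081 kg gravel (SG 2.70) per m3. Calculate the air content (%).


Vol cement = 392 / (3.15 * 1000) = 0.124444 m3
Vol water = 185 / 1000 = 0.185 m3
Vol sand = 602 / (2.65 * 1000) = 0.22717 m3
Vol gravel = 1081 / (2.70 * 1000) = 0.40037 m3
Total solid + water volume = 0.936985 m3
Air = (1 - 0.936985) * 100 = 6.3%

6.3


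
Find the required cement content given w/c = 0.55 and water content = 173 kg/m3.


Cement = water / (w/c)
= 173 / 0.55
= 314.5 kg/m3

314.5


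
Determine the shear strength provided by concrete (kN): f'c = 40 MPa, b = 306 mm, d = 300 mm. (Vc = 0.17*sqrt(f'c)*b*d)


Vc = 0.17 * sqrt(40) * 306 * 300 / 1000
= 98.7 kN

98.7


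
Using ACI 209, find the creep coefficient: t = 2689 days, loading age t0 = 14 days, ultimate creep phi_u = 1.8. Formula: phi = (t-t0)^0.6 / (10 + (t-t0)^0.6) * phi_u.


dt = 2689 - 14 = 2675
phi = 2675^0.6 / (10 + 2675^0.6) * 1.8
= 1.655

1.655


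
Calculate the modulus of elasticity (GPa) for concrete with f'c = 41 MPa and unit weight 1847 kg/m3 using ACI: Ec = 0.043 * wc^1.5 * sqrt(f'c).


Ec = 0.043 * 1847^1.5 * sqrt(41) / 1000
= 21.86 GPa

21.86


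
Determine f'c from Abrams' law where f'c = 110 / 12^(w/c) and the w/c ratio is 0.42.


f'c = 110 / 12^0.42
= 110 / 2.84
= 38.74 MPa

38.74


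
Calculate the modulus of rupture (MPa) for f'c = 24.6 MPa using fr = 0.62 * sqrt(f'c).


fr = 0.62 * sqrt(24.6)
= 3.075 MPa

3.075


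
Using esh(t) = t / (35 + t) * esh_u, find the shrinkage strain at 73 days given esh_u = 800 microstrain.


esh(73) = 73 / (35 + 73) * 800
= 73 / 108 * 800
= 540.7 microstrain

540.7


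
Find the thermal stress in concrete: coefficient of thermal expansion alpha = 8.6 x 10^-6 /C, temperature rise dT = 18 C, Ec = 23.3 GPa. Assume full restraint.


sigma = alpha * dT * Ec
= 8.6e-6 * 18 * 23.3 * 1000
= 3.607 MPa

3.607


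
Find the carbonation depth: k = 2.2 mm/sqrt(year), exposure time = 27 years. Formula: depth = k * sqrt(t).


depth = k * sqrt(t)
= 2.2 * sqrt(27)
= 11.43 mm

11.43


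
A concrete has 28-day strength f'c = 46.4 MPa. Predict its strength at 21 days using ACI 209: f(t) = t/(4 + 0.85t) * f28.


f(21) = 21 / (4 + 0.85 * 21) * 46.4
= 21 / 21.85 * 46.4
= 44.59 MPa

44.59


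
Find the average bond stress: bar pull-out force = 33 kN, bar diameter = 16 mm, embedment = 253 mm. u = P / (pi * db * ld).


u = P / (pi * db * ld)
= 33 * 1000 / (pi * 16 * 253)
= 2.595 MPa

2.595


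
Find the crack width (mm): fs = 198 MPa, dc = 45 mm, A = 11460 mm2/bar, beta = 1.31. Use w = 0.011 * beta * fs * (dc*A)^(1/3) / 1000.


w = 0.011 * beta * fs * (dc * A)^(1/3) / 1000
= 0.011 * 1.31 * 198 * (45 * 11460)^(1/3) / 1000
= 0.229 mm

0.229


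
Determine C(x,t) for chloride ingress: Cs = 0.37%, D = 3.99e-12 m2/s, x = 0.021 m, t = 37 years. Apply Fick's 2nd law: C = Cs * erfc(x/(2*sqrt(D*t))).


t_seconds = 37 * 365.25 * 24 * 3600 = 1167631200.0 s
arg = 0.021 / (2 * sqrt(3.99e-12 * 1167631200.0))
= 0.1538
erfc(0.1538) = 0.8278
C = 0.37 * 0.8278 = 0.3063%

0.3063


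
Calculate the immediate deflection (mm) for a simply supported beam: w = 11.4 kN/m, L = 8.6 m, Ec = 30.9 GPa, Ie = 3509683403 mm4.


Convert: L = 8.6 m = 8600 mm, Ec = 30.9 GPa = 30900 MPa
delta = 5 * 11.4 * 8600^4 / (384 * 30900 * 3509683403)
= 7.49 mm

7.49


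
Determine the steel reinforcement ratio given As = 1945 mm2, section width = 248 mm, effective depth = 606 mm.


rho = As / (b * d)
= 1945 / (248 * 606)
= 0.0129

0.0129


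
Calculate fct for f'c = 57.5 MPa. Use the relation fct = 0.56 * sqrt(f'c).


fct = 0.56 * sqrt(57.5)
= 0.56 * 7.583
= 4.246 MPa

4.246


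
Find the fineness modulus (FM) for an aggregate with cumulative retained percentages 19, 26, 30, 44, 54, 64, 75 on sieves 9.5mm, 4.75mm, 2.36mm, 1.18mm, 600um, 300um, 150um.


FM = sum(cumulative % retained) / 100
= 312 / 100
= 3.12

3.12


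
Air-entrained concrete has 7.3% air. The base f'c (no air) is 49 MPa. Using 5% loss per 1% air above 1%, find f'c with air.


Strength loss = (7.3 - 1) * 5 = 31.5%
f'c = 49 * (1 - 31.5/100)
= 33.57 MPa

33.57


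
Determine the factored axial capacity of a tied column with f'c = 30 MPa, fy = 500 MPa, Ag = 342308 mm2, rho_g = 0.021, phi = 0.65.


Ast = rho * Ag = 0.021 * 342308 = 7188.468 mm2
phi*Pn = 0.65 * 0.80 * (0.85 * 30 * (342308 - 7188.468) + 500 * 7188.468) / 1000
= 6312.69 kN

6312.69


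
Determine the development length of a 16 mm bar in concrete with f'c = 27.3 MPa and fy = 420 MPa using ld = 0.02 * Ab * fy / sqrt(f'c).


Ab = pi * 16^2 / 4 = 201.062 mm2
ld = 0.02 * 201.062 * 420 / sqrt(27.3)
= 323.2 mm

323.2


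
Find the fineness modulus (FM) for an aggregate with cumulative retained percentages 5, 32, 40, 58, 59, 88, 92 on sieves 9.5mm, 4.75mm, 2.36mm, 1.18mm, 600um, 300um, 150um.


FM = sum(cumulative % retained) / 100
= 374 / 100
= 3.74

3.74


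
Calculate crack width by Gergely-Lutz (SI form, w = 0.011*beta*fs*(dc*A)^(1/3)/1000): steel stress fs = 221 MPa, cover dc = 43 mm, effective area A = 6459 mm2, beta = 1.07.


w = 0.011 * beta * fs * (dc * A)^(1/3) / 1000
= 0.011 * 1.07 * 221 * (43 * 6459)^(1/3) / 1000
= 0.17 mm

0.17


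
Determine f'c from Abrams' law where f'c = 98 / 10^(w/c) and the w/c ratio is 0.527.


f'c = 98 / 10^0.527
= 98 / 3.365
= 29.12 MPa

29.12


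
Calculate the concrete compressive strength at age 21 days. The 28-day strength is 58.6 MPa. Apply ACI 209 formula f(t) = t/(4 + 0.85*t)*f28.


f(21) = 21 / (4 + 0.85 * 21) * 58.6
= 21 / 21.85 * 58.6
= 56.32 MPa

56.32


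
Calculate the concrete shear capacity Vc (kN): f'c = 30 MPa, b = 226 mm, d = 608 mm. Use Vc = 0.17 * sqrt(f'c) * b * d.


Vc = 0.17 * sqrt(30) * 226 * 608 / 1000
= 127.94 kN

127.94


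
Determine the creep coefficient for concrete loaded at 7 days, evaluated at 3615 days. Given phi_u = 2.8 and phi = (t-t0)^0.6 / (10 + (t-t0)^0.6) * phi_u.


dt = 3615 - 7 = 3608
phi = 3608^0.6 / (10 + 3608^0.6) * 2.8
= 2.609

2.609


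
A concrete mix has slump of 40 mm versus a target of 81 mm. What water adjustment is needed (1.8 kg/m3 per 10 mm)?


Difference = 81 - 40 = 41 mm
Water adjustment = 41 * 1.8 / 10 = 7.4 kg/m3

7.4


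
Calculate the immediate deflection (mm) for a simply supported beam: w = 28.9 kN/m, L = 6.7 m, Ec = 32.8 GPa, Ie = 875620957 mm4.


Convert: L = 6.7 m = 6700 mm, Ec = 32.8 GPa = 32800 MPa
delta = 5 * 28.9 * 6700^4 / (384 * 32800 * 875620957)
= 26.4 mm

26.4


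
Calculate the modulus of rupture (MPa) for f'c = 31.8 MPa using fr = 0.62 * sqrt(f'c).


fr = 0.62 * sqrt(31.8)
= 3.496 MPa

3.496


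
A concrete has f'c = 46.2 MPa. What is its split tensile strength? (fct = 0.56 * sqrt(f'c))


fct = 0.56 * sqrt(46.2)
= 0.56 * 6.797
= 3.806 MPa

3.806


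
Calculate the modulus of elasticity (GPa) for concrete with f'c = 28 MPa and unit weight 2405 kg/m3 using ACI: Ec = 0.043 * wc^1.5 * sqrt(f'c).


Ec = 0.043 * 2405^1.5 * sqrt(28) / 1000
= 26.84 GPa

26.84


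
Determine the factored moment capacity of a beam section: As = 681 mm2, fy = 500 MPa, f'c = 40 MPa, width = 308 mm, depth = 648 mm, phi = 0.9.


a = As * fy / (0.85 * f'c * b)
= 681 * 500 / (0.85 * 40 * 308)
= 32.5153 mm
Mn = As * fy * (d - a/2) / 10^6
= 215.1083 kN-m
phi*Mn = 0.9 * 215.1083 = 193.6 kN-m

193.6


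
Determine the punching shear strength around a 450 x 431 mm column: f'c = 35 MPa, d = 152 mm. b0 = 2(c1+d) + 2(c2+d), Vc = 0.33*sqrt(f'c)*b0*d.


b0 = 2*(450 + 152) + 2*(431 + 152) = 2370 mm
Vc = 0.33 * sqrt(35) * 2370 * 152 / 1000
= 703.3 kN

703.3


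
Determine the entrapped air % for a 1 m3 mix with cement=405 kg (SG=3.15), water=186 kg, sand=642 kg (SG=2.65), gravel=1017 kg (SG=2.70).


Vol cement = 405 / (3.15 * 1000) = 0.128571 m3
Vol water = 186 / 1000 = 0.186 m3
Vol sand = 642 / (2.65 * 1000) = 0.242264 m3
Vol gravel = 1017 / (2.70 * 1000) = 0.376667 m3
Total solid + water volume = 0.933502 m3
Air = (1 - 0.933502) * 100 = 6.65%

6.65


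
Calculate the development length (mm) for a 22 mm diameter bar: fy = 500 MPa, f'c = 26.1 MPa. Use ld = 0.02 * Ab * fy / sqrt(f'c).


Ab = pi * 22^2 / 4 = 380.133 mm2
ld = 0.02 * 380.133 * 500 / sqrt(26.1)
= 744.1 mm

744.1


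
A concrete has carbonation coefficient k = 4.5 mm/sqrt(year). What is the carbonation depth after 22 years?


depth = k * sqrt(t)
= 4.5 * sqrt(22)
= 21.11 mm

21.11


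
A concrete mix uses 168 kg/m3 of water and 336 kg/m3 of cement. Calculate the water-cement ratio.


w/c = water / cement
w/c = 168 / 336 = 0.5

0.5


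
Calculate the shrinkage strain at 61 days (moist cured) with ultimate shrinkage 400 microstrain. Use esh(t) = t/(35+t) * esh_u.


esh(61) = 61 / (35 + 61) * 400
= 61 / 96 * 400
= 254.2 microstrain

254.2


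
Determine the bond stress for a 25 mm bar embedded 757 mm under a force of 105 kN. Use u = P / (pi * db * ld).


u = P / (pi * db * ld)
= 105 * 1000 / (pi * 25 * 757)
= 1.766 MPa

1.766


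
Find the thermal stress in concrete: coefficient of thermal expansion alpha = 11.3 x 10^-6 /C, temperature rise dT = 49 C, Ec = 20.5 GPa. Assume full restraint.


sigma = alpha * dT * Ec
= 11.3e-6 * 49 * 20.5 * 1000
= 11.351 MPa

11.351


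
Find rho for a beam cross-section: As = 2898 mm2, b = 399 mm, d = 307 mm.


rho = As / (b * d)
= 2898 / (399 * 307)
= 0.0237

0.0237


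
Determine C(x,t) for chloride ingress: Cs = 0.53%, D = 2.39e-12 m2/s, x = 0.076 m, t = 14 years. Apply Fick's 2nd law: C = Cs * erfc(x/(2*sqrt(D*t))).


t_seconds = 14 * 365.25 * 24 * 3600 = 441806400.0 s
arg = 0.076 / (2 * sqrt(2.39e-12 * 441806400.0))
= 1.1694
erfc(1.1694) = 0.0982
C = 0.53 * 0.0982 = 0.052%

0.052


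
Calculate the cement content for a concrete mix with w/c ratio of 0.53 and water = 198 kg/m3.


Cement = water / (w/c)
= 198 / 0.53
= 373.6 kg/m3

373.6


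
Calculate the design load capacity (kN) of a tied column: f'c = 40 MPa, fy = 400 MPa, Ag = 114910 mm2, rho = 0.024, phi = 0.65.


Ast = rho * Ag = 0.024 * 114910 = 2757.84 mm2
phi*Pn = 0.65 * 0.80 * (0.85 * 40 * (114910 - 2757.84) + 400 * 2757.84) / 1000
= 2556.48 kN

2556.48


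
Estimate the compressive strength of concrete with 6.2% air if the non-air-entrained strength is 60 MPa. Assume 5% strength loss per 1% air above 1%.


Strength loss = (6.2 - 1) * 5 = 26.0%
f'c = 60 * (1 - 26.0/100)
= 44.4 MPa

44.4


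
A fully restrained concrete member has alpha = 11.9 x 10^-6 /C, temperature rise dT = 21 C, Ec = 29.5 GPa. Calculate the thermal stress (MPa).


sigma = alpha * dT * Ec
= 11.9e-6 * 21 * 29.5 * 1000
= 7.372 MPa

7.372


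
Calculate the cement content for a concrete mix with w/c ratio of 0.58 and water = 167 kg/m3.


Cement = water / (w/c)
= 167 / 0.58
= 287.9 kg/m3

287.9


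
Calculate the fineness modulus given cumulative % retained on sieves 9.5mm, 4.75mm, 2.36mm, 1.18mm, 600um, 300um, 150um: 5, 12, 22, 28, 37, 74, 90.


FM = sum(cumulative % retained) / 100
= 268 / 100
= 2.68

2.68


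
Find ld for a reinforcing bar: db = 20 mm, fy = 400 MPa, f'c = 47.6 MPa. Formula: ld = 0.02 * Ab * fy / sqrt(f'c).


Ab = pi * 20^2 / 4 = 314.159 mm2
ld = 0.02 * 314.159 * 400 / sqrt(47.6)
= 364.3 mm

364.3


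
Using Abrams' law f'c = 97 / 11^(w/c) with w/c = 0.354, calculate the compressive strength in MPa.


f'c = 97 / 11^0.354
= 97 / 2.337
= 41.51 MPa

41.51


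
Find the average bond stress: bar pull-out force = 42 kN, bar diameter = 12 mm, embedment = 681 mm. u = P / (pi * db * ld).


u = P / (pi * db * ld)
= 42 * 1000 / (pi * 12 * 681)
= 1.636 MPa

1.636


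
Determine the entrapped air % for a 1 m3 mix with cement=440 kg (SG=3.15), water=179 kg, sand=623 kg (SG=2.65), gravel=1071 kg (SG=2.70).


Vol cement = 440 / (3.15 * 1000) = 0.139683 m3
Vol water = 179 / 1000 = 0.179 m3
Vol sand = 623 / (2.65 * 1000) = 0.235094 m3
Vol gravel = 1071 / (2.70 * 1000) = 0.396667 m3
Total solid + water volume = 0.950444 m3
Air = (1 - 0.950444) * 100 = 4.96%

4.96


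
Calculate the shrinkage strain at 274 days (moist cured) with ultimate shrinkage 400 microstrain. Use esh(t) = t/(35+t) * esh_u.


esh(274) = 274 / (35 + 274) * 400
= 274 / 309 * 400
= 354.7 microstrain

354.7


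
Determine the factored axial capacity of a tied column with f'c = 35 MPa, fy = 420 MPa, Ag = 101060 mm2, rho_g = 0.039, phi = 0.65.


Ast = rho * Ag = 0.039 * 101060 = 3941.34 mm2
phi*Pn = 0.65 * 0.80 * (0.85 * 35 * (101060 - 3941.34) + 420 * 3941.34) / 1000
= 2363.21 kN

2363.21


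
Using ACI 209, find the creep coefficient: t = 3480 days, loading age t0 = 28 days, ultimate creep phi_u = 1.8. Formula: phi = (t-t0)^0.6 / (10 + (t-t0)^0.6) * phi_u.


dt = 3480 - 28 = 3452
phi = 3452^0.6 / (10 + 3452^0.6) * 1.8
= 1.674

1.674


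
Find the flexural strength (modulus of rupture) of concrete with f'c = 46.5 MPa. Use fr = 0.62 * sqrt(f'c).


fr = 0.62 * sqrt(46.5)
= 4.228 MPa

4.228


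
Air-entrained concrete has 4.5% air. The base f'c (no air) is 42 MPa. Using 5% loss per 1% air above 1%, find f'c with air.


Strength loss = (4.5 - 1) * 5 = 17.5%
f'c = 42 * (1 - 17.5/100)
= 34.65 MPa

34.65


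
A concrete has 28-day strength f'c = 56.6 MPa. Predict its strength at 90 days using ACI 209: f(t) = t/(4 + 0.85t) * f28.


f(90) = 90 / (4 + 0.85 * 90) * 56.6
= 90 / 80.5 * 56.6
= 63.28 MPa

63.28


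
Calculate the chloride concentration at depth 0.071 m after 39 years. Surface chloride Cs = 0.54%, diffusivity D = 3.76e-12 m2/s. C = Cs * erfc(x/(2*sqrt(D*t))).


t_seconds = 39 * 365.25 * 24 * 3600 = 1230746400.0 s
arg = 0.071 / (2 * sqrt(3.76e-12 * 1230746400.0))
= 0.5219
erfc(0.5219) = 0.4605
C = 0.54 * 0.4605 = 0.2487%

0.2487


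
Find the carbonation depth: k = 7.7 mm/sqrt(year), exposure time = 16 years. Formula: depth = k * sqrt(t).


depth = k * sqrt(t)
= 7.7 * sqrt(16)
= 30.8 mm

30.8


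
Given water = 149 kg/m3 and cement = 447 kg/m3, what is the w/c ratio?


w/c = water / cement
w/c = 149 / 447 = 0.333

0.333


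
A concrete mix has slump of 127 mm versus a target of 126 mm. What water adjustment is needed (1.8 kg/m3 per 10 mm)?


Difference = 126 - 127 = -1 mm
Water adjustment = -1 * 1.8 / 10 = -0.2 kg/m3

-0.2


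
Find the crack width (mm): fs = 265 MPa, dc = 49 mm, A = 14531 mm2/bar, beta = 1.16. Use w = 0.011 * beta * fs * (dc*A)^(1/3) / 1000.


w = 0.011 * beta * fs * (dc * A)^(1/3) / 1000
= 0.011 * 1.16 * 265 * (49 * 14531)^(1/3) / 1000
= 0.302 mm

0.302


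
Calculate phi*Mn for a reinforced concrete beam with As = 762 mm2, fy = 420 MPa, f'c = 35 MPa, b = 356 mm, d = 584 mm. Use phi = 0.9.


a = As * fy / (0.85 * f'c * b)
= 762 * 420 / (0.85 * 35 * 356)
= 30.2181 mm
Mn = As * fy * (d - a/2) / 10^6
= 182.0679 kN-m
phi*Mn = 0.9 * 182.0679 = 163.86 kN-m

163.86


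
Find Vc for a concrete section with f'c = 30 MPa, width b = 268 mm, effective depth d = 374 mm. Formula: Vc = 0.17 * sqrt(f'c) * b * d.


Vc = 0.17 * sqrt(30) * 268 * 374 / 1000
= 93.33 kN

93.33


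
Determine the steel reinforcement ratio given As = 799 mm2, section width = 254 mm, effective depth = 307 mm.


rho = As / (b * d)
= 799 / (254 * 307)
= 0.0102

0.0102


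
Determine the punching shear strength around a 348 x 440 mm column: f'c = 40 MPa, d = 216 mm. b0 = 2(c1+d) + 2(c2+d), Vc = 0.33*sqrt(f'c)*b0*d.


b0 = 2*(348 + 216) + 2*(440 + 216) = 2440 mm
Vc = 0.33 * sqrt(40) * 2440 * 216 / 1000
= 1099.99 kN

1099.99


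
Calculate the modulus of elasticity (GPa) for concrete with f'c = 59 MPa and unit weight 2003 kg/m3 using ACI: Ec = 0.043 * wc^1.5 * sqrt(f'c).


Ec = 0.043 * 2003^1.5 * sqrt(59) / 1000
= 29.61 GPa

29.61


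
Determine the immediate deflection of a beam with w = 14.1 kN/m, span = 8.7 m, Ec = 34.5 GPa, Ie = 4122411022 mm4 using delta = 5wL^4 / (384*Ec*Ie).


Convert: L = 8.7 m = 8700 mm, Ec = 34.5 GPa = 34500 MPa
delta = 5 * 14.1 * 8700^4 / (384 * 34500 * 4122411022)
= 7.4 mm

7.4


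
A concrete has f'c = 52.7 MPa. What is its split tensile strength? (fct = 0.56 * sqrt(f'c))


fct = 0.56 * sqrt(52.7)
= 0.56 * 7.259
= 4.065 MPa

4.065


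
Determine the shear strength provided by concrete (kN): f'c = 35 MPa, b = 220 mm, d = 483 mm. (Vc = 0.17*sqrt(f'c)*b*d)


Vc = 0.17 * sqrt(35) * 220 * 483 / 1000
= 106.87 kN

106.87


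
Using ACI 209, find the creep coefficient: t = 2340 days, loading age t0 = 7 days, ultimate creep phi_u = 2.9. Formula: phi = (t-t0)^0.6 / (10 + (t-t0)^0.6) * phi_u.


dt = 2340 - 7 = 2333
phi = 2333^0.6 / (10 + 2333^0.6) * 2.9
= 2.648

2.648


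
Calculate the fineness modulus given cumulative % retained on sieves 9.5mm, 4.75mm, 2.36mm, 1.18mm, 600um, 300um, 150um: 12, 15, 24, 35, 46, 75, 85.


FM = sum(cumulative % retained) / 100
= 292 / 100
= 2.92

2.92


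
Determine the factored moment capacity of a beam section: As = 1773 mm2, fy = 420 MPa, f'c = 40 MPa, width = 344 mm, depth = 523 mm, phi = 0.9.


a = As * fy / (0.85 * f'c * b)
= 1773 * 420 / (0.85 * 40 * 344)
= 63.6679 mm
Mn = As * fy * (d - a/2) / 10^6
= 365.7517 kN-m
phi*Mn = 0.9 * 365.7517 = 329.18 kN-m

329.18


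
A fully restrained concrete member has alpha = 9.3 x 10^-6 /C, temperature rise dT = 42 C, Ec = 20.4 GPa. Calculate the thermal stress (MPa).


sigma = alpha * dT * Ec
= 9.3e-6 * 42 * 20.4 * 1000
= 7.968 MPa

7.968


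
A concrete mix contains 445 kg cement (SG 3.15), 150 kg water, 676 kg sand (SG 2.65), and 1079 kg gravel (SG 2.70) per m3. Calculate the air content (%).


Vol cement = 445 / (3.15 * 1000) = 0.14127 m3
Vol water = 150 / 1000 = 0.15 m3
Vol sand = 676 / (2.65 * 1000) = 0.255094 m3
Vol gravel = 1079 / (2.70 * 1000) = 0.39963 m3
Total solid + water volume = 0.945994 m3
Air = (1 - 0.945994) * 100 = 5.4%

5.4


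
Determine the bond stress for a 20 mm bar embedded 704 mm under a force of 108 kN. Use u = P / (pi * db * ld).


u = P / (pi * db * ld)
= 108 * 1000 / (pi * 20 * 704)
= 2.442 MPa

2.442


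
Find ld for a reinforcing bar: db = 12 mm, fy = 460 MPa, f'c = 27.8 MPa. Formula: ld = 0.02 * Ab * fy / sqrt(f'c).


Ab = pi * 12^2 / 4 = 113.097 mm2
ld = 0.02 * 113.097 * 460 / sqrt(27.8)
= 197.3 mm

197.3


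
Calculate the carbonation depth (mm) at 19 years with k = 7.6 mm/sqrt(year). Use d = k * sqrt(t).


depth = k * sqrt(t)
= 7.6 * sqrt(19)
= 33.13 mm

33.13


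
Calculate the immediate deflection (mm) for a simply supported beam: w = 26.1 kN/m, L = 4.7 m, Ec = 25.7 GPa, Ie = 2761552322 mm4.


Convert: L = 4.7 m = 4700 mm, Ec = 25.7 GPa = 25700 MPa
delta = 5 * 26.1 * 4700^4 / (384 * 25700 * 2761552322)
= 2.34 mm

2.34


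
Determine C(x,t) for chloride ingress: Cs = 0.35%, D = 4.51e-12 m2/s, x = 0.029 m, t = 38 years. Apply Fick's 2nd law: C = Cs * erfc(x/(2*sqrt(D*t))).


t_seconds = 38 * 365.25 * 24 * 3600 = 1199188800.0 s
arg = 0.029 / (2 * sqrt(4.51e-12 * 1199188800.0))
= 0.1972
erfc(0.1972) = 0.7804
C = 0.35 * 0.7804 = 0.2731%

0.2731


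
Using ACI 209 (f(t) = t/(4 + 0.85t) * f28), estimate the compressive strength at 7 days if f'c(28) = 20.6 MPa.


f(7) = 7 / (4 + 0.85 * 7) * 20.6
= 7 / 9.95 * 20.6
= 14.49 MPa

14.49


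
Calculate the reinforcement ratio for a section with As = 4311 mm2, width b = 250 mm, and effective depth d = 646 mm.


rho = As / (b * d)
= 4311 / (250 * 646)
= 0.0267

0.0267


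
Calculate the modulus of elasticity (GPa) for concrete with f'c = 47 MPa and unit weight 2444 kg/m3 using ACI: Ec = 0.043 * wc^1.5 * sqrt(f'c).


Ec = 0.043 * 2444^1.5 * sqrt(47) / 1000
= 35.62 GPa

35.62


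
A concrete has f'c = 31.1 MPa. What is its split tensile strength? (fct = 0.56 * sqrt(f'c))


fct = 0.56 * sqrt(31.1)
= 0.56 * 5.577
= 3.123 MPa

3.123


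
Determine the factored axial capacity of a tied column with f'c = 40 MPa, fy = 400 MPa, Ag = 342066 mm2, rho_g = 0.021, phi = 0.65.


Ast = rho * Ag = 0.021 * 342066 = 7183.386 mm2
phi*Pn = 0.65 * 0.80 * (0.85 * 40 * (342066 - 7183.386) + 400 * 7183.386) / 1000
= 7414.87 kN

7414.87


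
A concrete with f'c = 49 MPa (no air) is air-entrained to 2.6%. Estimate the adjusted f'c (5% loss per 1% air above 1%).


Strength loss = (2.6 - 1) * 5 = 8.0%
f'c = 49 * (1 - 8.0/100)
= 45.08 MPa

45.08


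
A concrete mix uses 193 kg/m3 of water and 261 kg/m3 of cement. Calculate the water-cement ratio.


w/c = water / cement
w/c = 193 / 261 = 0.739

0.739


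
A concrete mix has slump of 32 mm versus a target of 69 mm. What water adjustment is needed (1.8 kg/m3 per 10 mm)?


Difference = 69 - 32 = 37 mm
Water adjustment = 37 * 1.8 / 10 = 6.7 kg/m3

6.7


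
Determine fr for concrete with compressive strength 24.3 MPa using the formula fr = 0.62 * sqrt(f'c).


fr = 0.62 * sqrt(24.3)
= 3.056 MPa

3.056


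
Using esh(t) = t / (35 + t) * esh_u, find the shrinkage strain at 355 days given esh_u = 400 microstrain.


esh(355) = 355 / (35 + 355) * 400
= 355 / 390 * 400
= 364.1 microstrain

364.1


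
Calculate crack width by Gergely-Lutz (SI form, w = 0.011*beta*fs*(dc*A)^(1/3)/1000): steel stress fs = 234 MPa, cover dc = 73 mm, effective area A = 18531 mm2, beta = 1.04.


w = 0.011 * beta * fs * (dc * A)^(1/3) / 1000
= 0.011 * 1.04 * 234 * (73 * 18531)^(1/3) / 1000
= 0.296 mm

0.296


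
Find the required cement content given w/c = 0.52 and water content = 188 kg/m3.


Cement = water / (w/c)
= 188 / 0.52
= 361.5 kg/m3

361.5


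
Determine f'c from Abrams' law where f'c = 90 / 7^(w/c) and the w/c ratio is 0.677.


f'c = 90 / 7^0.677
= 90 / 3.734
= 24.11 MPa

24.11


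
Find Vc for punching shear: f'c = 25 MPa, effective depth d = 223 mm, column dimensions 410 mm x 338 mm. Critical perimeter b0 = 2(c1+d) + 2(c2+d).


b0 = 2*(410 + 223) + 2*(338 + 223) = 2388 mm
Vc = 0.33 * sqrt(25) * 2388 * 223 / 1000
= 878.66 kN

878.66


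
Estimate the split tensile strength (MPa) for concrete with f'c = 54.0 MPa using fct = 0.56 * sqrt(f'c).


fct = 0.56 * sqrt(54.0)
= 0.56 * 7.348
= 4.115 MPa

4.115


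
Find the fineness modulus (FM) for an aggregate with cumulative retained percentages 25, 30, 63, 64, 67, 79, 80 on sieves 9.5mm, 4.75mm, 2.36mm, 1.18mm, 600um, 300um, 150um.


FM = sum(cumulative % retained) / 100
= 408 / 100
= 4.08

4.08


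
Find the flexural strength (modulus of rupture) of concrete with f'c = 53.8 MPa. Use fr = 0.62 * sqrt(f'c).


fr = 0.62 * sqrt(53.8)
= 4.548 MPa

4.548


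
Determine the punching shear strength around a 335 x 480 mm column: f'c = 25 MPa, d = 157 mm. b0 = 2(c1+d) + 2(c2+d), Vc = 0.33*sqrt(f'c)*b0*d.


b0 = 2*(335 + 157) + 2*(480 + 157) = 2258 mm
Vc = 0.33 * sqrt(25) * 2258 * 157 / 1000
= 584.93 kN

584.93


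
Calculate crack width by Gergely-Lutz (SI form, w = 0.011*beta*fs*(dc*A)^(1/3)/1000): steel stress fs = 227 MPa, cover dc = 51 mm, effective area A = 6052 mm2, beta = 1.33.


w = 0.011 * beta * fs * (dc * A)^(1/3) / 1000
= 0.011 * 1.33 * 227 * (51 * 6052)^(1/3) / 1000
= 0.224 mm

0.224


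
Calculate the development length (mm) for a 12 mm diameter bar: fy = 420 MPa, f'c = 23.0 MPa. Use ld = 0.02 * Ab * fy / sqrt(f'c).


Ab = pi * 12^2 / 4 = 113.097 mm2
ld = 0.02 * 113.097 * 420 / sqrt(23.0)
= 198.1 mm

198.1


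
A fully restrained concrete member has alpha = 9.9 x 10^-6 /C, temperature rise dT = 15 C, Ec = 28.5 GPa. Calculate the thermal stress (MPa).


sigma = alpha * dT * Ec
= 9.9e-6 * 15 * 28.5 * 1000
= 4.232 MPa

4.232


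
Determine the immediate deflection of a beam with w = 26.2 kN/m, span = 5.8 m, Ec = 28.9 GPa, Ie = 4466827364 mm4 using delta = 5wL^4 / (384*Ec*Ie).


Convert: L = 5.8 m = 5800 mm, Ec = 28.9 GPa = 28900 MPa
delta = 5 * 26.2 * 5800^4 / (384 * 28900 * 4466827364)
= 2.99 mm

2.99


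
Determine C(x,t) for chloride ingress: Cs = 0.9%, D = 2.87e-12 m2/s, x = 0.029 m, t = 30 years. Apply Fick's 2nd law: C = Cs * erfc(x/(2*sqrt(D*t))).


t_seconds = 30 * 365.25 * 24 * 3600 = 946728000.0 s
arg = 0.029 / (2 * sqrt(2.87e-12 * 946728000.0))
= 0.2782
erfc(0.2782) = 0.694
C = 0.9 * 0.694 = 0.6246%

0.6246


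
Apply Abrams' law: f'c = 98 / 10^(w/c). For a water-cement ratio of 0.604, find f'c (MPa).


f'c = 98 / 10^0.604
= 98 / 4.018
= 24.39 MPa

24.39


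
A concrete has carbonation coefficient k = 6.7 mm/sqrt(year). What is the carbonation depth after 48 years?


depth = k * sqrt(t)
= 6.7 * sqrt(48)
= 46.42 mm

46.42


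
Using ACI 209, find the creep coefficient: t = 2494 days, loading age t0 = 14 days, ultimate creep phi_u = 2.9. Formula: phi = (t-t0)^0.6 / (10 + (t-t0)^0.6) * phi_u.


dt = 2494 - 14 = 2480
phi = 2480^0.6 / (10 + 2480^0.6) * 2.9
= 2.656

2.656


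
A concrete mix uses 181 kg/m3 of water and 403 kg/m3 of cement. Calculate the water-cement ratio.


w/c = water / cement
w/c = 181 / 403 = 0.449

0.449


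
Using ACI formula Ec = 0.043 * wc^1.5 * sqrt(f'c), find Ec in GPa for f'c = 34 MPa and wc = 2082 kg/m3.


Ec = 0.043 * 2082^1.5 * sqrt(34) / 1000
= 23.82 GPa

23.82


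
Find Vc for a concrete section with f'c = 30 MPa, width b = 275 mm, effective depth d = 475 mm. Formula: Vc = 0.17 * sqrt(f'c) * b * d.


Vc = 0.17 * sqrt(30) * 275 * 475 / 1000
= 121.63 kN

121.63


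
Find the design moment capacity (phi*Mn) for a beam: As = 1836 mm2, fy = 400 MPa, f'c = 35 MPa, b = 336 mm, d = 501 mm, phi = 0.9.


a = As * fy / (0.85 * f'c * b)
= 1836 * 400 / (0.85 * 35 * 336)
= 73.4694 mm
Mn = As * fy * (d - a/2) / 10^6
= 340.9564 kN-m
phi*Mn = 0.9 * 340.9564 = 306.86 kN-m

306.86


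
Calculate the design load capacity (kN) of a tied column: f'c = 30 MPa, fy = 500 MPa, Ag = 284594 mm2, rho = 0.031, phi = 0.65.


Ast = rho * Ag = 0.031 * 284594 = 8822.414 mm2
phi*Pn = 0.65 * 0.80 * (0.85 * 30 * (284594 - 8822.414) + 500 * 8822.414) / 1000
= 5950.56 kN

5950.56


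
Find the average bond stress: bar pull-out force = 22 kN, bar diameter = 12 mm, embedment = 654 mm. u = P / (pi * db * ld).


u = P / (pi * db * ld)
= 22 * 1000 / (pi * 12 * 654)
= 0.892 MPa

0.892


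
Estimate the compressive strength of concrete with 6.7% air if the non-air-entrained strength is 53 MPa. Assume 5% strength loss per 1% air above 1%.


Strength loss = (6.7 - 1) * 5 = 28.5%
f'c = 53 * (1 - 28.5/100)
= 37.9 MPa

37.9


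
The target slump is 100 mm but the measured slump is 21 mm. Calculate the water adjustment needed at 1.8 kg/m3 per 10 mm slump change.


Difference = 100 - 21 = 79 mm
Water adjustment = 79 * 1.8 / 10 = 14.2 kg/m3

14.2


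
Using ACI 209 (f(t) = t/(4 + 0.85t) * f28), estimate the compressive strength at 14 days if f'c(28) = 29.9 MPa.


f(14) = 14 / (4 + 0.85 * 14) * 29.9
= 14 / 15.9 * 29.9
= 26.33 MPa

26.33


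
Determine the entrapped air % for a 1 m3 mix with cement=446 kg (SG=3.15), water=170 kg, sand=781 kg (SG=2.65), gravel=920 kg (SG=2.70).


Vol cement = 446 / (3.15 * 1000) = 0.141587 m3
Vol water = 170 / 1000 = 0.17 m3
Vol sand = 781 / (2.65 * 1000) = 0.294717 m3
Vol gravel = 920 / (2.70 * 1000) = 0.340741 m3
Total solid + water volume = 0.947045 m3
Air = (1 - 0.947045) * 100 = 5.3%

5.3


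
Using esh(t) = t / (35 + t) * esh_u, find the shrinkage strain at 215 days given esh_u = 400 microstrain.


esh(215) = 215 / (35 + 215) * 400
= 215 / 250 * 400
= 344.0 microstrain

344.0


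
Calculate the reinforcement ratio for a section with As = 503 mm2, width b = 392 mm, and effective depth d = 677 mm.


rho = As / (b * d)
= 503 / (392 * 677)
= 0.0019

0.0019
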